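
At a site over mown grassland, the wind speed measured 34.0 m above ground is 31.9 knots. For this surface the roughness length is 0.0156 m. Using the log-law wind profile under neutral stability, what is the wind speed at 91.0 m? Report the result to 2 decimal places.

35.99 knots

Log law: V(z) ∝ ln(z/z₀), so V₂/V₁ = ln(z₂/z₀) / ln(z₁/z₀).
ln(91.0/0.0156) = 8.6713, ln(34.0/0.0156) = 7.6868
V₂ = 31.9 × 8.6713/7.6868 = 31.9 × 1.1281 = 35.9856 knots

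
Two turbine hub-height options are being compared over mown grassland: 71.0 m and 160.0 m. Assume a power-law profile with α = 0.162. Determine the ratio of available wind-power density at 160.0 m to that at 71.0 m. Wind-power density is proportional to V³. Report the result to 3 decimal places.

1.484

Speed ratio: V_B/V_A = (z_B/z_A)^α = (160.0/71.0)^0.162 = (2.2535)^0.162 = 1.14068
Power-density ratio: P_B/P_A = (V_B/V_A)³ = (1.14068)³ = 1.48419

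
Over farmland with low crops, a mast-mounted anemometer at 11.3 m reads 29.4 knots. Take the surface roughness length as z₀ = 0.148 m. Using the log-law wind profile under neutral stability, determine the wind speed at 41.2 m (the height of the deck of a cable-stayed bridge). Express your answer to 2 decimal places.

Log law: V(z) ∝ ln(z/z₀), so V₂/V₁ = ln(z₂/z₀) / ln(z₁/z₀).
ln(41.2/0.148) = 5.6290, ln(11.3/0.148) = 4.3353
V₂ = 29.4 × 5.6290/4.3353 = 29.4 × 1.2984 = 38.1727 knots

38.17 knots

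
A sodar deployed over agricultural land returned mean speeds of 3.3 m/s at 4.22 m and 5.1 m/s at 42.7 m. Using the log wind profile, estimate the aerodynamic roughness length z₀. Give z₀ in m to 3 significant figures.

Log law: V(z) ∝ ln(z/z₀). With r = V₁/V₂ = 3.3/5.1 = 0.64706,
r · ln(z₂/z₀) = ln(z₁/z₀) ⇒ ln z₀ = (ln z₁ − r·ln z₂)/(1 − r)
ln z₀ = (1.43984 − 0.64706×3.75420) / 0.35294 = -2.8032
z₀ = exp(-2.8032) = 0.06062 m

z₀ ≈ 0.0606 m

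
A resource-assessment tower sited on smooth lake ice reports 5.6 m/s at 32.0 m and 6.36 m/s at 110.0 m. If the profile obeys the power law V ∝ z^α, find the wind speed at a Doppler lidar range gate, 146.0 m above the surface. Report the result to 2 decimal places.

First find α: α = ln(V₂/V₁)/ln(z₂/z₁) = ln(6.36/5.6)/ln(110.0/32.0) = 0.12726/1.23474 = 0.1031
Extrapolate from 110.0 m to 146.0 m: V₃ = 6.36 × (146.0/110.0)^0.1031 = 6.36 × 1.0296 = 6.5483 m/s

6.55 m/s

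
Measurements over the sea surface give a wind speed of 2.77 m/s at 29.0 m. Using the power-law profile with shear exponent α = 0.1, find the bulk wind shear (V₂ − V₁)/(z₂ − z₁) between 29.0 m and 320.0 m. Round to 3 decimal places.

0.003 m/s/m

Power law: V₂ = V₁ · (z₂/z₁)^α = 2.77 × (11.0345)^0.1 = 3.5217 m/s
ΔV/Δz = (3.5217 − 2.77)/(320.0 − 29.0) = 0.7517/291.0000 = 0.00258 m/s/m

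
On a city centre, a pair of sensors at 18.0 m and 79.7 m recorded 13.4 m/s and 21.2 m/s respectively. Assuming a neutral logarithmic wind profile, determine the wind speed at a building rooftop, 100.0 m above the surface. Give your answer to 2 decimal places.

Log law: V ∝ ln(z/z₀). From the pair, with r = V₁/V₂ = 0.63208,
ln z₀ = (ln z₁ − r·ln z₂)/(1 − r) = (2.8904 − 0.63208×4.3783)/0.36792 = 0.3342 → z₀ = 1.397 m
V₃ = V₁ · ln(z₃/z₀)/ln(z₁/z₀) = 13.4 × 4.2709/2.5561 = 22.3895 m/s

22.39 m/s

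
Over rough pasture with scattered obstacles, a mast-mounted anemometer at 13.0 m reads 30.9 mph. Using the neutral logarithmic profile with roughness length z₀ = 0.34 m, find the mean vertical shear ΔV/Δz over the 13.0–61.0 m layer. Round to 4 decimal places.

0.2731 mph/m

Log law: V₂ = V₁ · ln(z₂/z₀)/ln(z₁/z₀) = 30.9 × 5.1897/3.6438 = 44.0098 mph
ΔV/Δz = (44.0098 − 30.9)/(61.0 − 13.0) = 13.1098/48.0000 = 0.27312 mph/m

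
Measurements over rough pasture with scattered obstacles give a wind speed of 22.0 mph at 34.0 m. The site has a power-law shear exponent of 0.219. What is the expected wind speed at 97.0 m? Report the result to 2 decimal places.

27.68 mph

Power-law profile: V₂ = V₁ · (z₂/z₁)^α
V₂ = 22.0 × (97.0/34.0)^0.219 = 22.0 × (2.8529)^0.219
    = 22.0 × 1.2581 = 27.6778 mph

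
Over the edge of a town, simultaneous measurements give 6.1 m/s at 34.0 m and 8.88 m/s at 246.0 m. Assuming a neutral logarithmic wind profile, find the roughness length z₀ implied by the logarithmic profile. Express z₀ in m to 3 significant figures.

z₀ ≈ 0.442 m

Log law: V(z) ∝ ln(z/z₀). With r = V₁/V₂ = 6.1/8.88 = 0.68694,
r · ln(z₂/z₀) = ln(z₁/z₀) ⇒ ln z₀ = (ln z₁ − r·ln z₂)/(1 − r)
ln z₀ = (3.52636 − 0.68694×5.50533) / 0.31306 = -0.8160
z₀ = exp(-0.8160) = 0.4422 m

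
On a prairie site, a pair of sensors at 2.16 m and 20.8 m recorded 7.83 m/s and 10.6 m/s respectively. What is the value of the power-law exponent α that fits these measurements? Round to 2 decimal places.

Power law: V₂/V₁ = (z₂/z₁)^α ⇒ α = ln(V₂/V₁) / ln(z₂/z₁)
α = ln(10.6/7.83) / ln(20.8/2.16) = ln(1.3538) / ln(9.6296)
  = 0.30289 / 2.26484 = 0.13374

α ≈ 0.13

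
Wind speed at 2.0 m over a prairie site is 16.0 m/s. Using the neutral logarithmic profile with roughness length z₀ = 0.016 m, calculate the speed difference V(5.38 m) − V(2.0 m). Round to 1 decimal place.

Log law: V₂ = V₁ · ln(z₂/z₀)/ln(z₁/z₀) = 16.0 × 5.8179/4.8283 = 19.2791 m/s
ΔV = 19.2791 − 16.0 = 3.2791 m/s

3.3 m/s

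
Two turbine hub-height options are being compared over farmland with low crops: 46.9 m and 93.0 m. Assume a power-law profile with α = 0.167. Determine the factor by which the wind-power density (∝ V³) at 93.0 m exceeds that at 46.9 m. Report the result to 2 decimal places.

Speed ratio: V_B/V_A = (z_B/z_A)^α = (93.0/46.9)^0.167 = (1.9829)^0.167 = 1.12112
Power-density ratio: P_B/P_A = (V_B/V_A)³ = (1.12112)³ = 1.40913

1.41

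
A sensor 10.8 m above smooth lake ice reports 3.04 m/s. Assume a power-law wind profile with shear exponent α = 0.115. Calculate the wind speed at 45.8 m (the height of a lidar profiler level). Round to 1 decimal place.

3.6 m/s

Power-law profile: V₂ = V₁ · (z₂/z₁)^α
V₂ = 3.04 × (45.8/10.8)^0.115 = 3.04 × (4.2407)^0.115
    = 3.04 × 1.1807 = 3.5895 m/s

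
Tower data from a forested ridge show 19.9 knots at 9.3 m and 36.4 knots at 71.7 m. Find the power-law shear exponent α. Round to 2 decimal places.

α ≈ 0.30

Power law: V₂/V₁ = (z₂/z₁)^α ⇒ α = ln(V₂/V₁) / ln(z₂/z₁)
α = ln(36.4/19.9) / ln(71.7/9.3) = ln(1.8291) / ln(7.7097)
  = 0.60385 / 2.04248 = 0.29565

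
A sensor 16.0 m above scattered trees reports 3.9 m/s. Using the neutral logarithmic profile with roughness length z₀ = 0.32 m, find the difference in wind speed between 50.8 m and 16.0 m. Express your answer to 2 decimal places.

1.15 m/s

Log law: V₂ = V₁ · ln(z₂/z₀)/ln(z₁/z₀) = 3.9 × 5.0673/3.9120 = 5.0518 m/s
ΔV = 5.0518 − 3.9 = 1.1518 m/s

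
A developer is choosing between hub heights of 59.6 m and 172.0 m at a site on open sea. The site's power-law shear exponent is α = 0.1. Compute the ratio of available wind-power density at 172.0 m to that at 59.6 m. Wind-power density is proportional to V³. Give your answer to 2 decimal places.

Speed ratio: V_B/V_A = (z_B/z_A)^α = (172.0/59.6)^0.1 = (2.8859)^0.1 = 1.11180
Power-density ratio: P_B/P_A = (V_B/V_A)³ = (1.11180)³ = 1.37431

1.37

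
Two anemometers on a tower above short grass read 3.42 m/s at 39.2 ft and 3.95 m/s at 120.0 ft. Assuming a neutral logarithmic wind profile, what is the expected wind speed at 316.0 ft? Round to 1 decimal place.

Log law: V ∝ ln(z/z₀). From the pair, with r = V₁/V₂ = 0.86582,
ln z₀ = (ln z₁ − r·ln z₂)/(1 − r) = (3.6687 − 0.86582×4.7875)/0.13418 = -3.5508 → z₀ = 0.02870 ft
V₃ = V₁ · ln(z₃/z₀)/ln(z₁/z₀) = 3.42 × 9.3066/7.2195 = 4.4087 m/s

4.4 m/s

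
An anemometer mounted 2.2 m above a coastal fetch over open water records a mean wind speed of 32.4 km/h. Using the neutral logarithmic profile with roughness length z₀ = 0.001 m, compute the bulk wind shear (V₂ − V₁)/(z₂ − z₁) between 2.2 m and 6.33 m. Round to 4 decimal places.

Log law: V₂ = V₁ · ln(z₂/z₀)/ln(z₁/z₀) = 32.4 × 8.7531/7.6962 = 36.8492 km/h
ΔV/Δz = (36.8492 − 32.4)/(6.33 − 2.2) = 4.4492/4.1300 = 1.07728 km/h/m

1.0773 km/h/m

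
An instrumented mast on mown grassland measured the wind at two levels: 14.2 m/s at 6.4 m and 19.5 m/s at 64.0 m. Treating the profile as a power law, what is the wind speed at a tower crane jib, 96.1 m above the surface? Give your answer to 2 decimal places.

20.62 m/s

First find α: α = ln(V₂/V₁)/ln(z₂/z₁) = ln(19.5/14.2)/ln(64.0/6.4) = 0.31717/2.30259 = 0.1377
Extrapolate from 64.0 m to 96.1 m: V₃ = 19.5 × (96.1/64.0)^0.1377 = 19.5 × 1.0576 = 20.6230 m/s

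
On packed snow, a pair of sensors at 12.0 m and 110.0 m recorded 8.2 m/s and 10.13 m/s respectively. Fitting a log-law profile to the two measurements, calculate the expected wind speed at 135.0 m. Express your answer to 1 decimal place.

10.3 m/s

Log law: V ∝ ln(z/z₀). From the pair, with r = V₁/V₂ = 0.80948,
ln z₀ = (ln z₁ − r·ln z₂)/(1 − r) = (2.4849 − 0.80948×4.7005)/0.19052 = -6.9284 → z₀ = 0.0009796 m
V₃ = V₁ · ln(z₃/z₀)/ln(z₁/z₀) = 8.2 × 11.8337/9.4133 = 10.3084 m/s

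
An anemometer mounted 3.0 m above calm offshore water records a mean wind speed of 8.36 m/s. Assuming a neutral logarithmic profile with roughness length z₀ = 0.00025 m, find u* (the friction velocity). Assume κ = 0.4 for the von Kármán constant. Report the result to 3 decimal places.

Log law: V(z) = (u*/κ) · ln(z/z₀) ⇒ u* = κ · V / ln(z/z₀)
u* = 0.4 × 8.36 / ln(3.0/0.00025) = 0.4 × 8.36 / 9.3927
   = 3.3440 / 9.3927 = 0.3560 m/s

u* ≈ 0.356 m/s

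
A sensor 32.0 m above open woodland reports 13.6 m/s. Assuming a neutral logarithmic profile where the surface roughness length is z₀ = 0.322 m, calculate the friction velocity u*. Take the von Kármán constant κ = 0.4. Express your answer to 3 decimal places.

u* ≈ 1.183 m/s

Log law: V(z) = (u*/κ) · ln(z/z₀) ⇒ u* = κ · V / ln(z/z₀)
u* = 0.4 × 13.6 / ln(32.0/0.322) = 0.4 × 13.6 / 4.5989
   = 5.4400 / 4.5989 = 1.1829 m/s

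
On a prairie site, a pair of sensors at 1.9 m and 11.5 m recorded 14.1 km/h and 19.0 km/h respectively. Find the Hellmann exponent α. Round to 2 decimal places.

α ≈ 0.17

Power law: V₂/V₁ = (z₂/z₁)^α ⇒ α = ln(V₂/V₁) / ln(z₂/z₁)
α = ln(19.0/14.1) / ln(11.5/1.9) = ln(1.3475) / ln(6.0526)
  = 0.29826 / 1.80049 = 0.16566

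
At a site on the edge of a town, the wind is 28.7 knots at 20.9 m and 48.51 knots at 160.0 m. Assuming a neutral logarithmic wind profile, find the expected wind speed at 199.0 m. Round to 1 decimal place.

Log law: V ∝ ln(z/z₀). From the pair, with r = V₁/V₂ = 0.59163,
ln z₀ = (ln z₁ − r·ln z₂)/(1 − r) = (3.0397 − 0.59163×5.0752)/0.40837 = 0.0909 → z₀ = 1.095 m
V₃ = V₁ · ln(z₃/z₀)/ln(z₁/z₀) = 28.7 × 5.2024/2.9488 = 50.6330 knots

50.6 knots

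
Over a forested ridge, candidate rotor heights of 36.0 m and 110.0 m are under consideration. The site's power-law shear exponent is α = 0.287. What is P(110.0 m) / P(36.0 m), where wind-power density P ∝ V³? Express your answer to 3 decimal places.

Speed ratio: V_B/V_A = (z_B/z_A)^α = (110.0/36.0)^0.287 = (3.0556)^0.287 = 1.37791
Power-density ratio: P_B/P_A = (V_B/V_A)³ = (1.37791)³ = 2.61615

2.616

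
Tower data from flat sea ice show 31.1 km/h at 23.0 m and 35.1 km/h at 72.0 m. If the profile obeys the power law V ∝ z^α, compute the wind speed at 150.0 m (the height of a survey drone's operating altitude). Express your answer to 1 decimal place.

First find α: α = ln(V₂/V₁)/ln(z₂/z₁) = ln(35.1/31.1)/ln(72.0/23.0) = 0.12099/1.14117 = 0.1060
Extrapolate from 72.0 m to 150.0 m: V₃ = 35.1 × (150.0/72.0)^0.1060 = 35.1 × 1.0809 = 37.9406 km/h

37.9 km/h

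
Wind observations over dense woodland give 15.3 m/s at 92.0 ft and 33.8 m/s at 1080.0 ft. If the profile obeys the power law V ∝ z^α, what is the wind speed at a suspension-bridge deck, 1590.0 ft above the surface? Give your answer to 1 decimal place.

First find α: α = ln(V₂/V₁)/ln(z₂/z₁) = ln(33.8/15.3)/ln(1080.0/92.0) = 0.79261/2.46293 = 0.3218
Extrapolate from 1080.0 ft to 1590.0 ft: V₃ = 33.8 × (1590.0/1080.0)^0.3218 = 33.8 × 1.1325 = 38.2801 m/s

38.3 m/s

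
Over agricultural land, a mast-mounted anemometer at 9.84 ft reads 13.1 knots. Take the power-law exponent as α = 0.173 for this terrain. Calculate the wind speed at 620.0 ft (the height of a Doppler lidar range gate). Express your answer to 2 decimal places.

Power-law profile: V₂ = V₁ · (z₂/z₁)^α
V₂ = 13.1 × (620.0/9.84)^0.173 = 13.1 × (63.0081)^0.173
    = 13.1 × 2.0478 = 26.8267 knots

26.83 knots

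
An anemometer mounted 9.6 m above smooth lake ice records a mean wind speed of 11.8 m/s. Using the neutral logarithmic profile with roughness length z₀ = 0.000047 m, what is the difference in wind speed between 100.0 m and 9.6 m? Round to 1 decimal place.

Log law: V₂ = V₁ · ln(z₂/z₀)/ln(z₁/z₀) = 11.8 × 14.5705/12.2271 = 14.0615 m/s
ΔV = 14.0615 − 11.8 = 2.2615 m/s

2.3 m/s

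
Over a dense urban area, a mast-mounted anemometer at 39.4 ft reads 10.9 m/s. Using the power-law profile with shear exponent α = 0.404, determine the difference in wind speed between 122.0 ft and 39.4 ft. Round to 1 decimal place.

6.3 m/s

Power law: V₂ = V₁ · (z₂/z₁)^α = 10.9 × (3.0964)^0.404 = 17.2082 m/s
ΔV = 17.2082 − 10.9 = 6.3082 m/s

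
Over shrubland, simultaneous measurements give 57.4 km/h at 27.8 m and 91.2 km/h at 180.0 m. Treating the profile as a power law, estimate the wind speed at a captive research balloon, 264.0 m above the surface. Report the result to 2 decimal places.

First find α: α = ln(V₂/V₁)/ln(z₂/z₁) = ln(91.2/57.4)/ln(180.0/27.8) = 0.46301/1.86792 = 0.2479
Extrapolate from 180.0 m to 264.0 m: V₃ = 91.2 × (264.0/180.0)^0.2479 = 91.2 × 1.0996 = 100.2823 km/h

100.28 km/h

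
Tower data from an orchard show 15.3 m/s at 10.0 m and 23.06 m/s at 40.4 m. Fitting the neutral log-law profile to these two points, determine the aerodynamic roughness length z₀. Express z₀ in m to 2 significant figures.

Log law: V(z) ∝ ln(z/z₀). With r = V₁/V₂ = 15.3/23.06 = 0.66349,
r · ln(z₂/z₀) = ln(z₁/z₀) ⇒ ln z₀ = (ln z₁ − r·ln z₂)/(1 − r)
ln z₀ = (2.30259 − 0.66349×3.69883) / 0.33651 = -0.4503
z₀ = exp(-0.4503) = 0.6374 m

z₀ ≈ 0.64 m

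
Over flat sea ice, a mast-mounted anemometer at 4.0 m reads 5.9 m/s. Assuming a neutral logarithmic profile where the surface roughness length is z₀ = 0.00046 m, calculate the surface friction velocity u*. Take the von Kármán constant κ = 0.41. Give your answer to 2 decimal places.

Log law: V(z) = (u*/κ) · ln(z/z₀) ⇒ u* = κ · V / ln(z/z₀)
u* = 0.41 × 5.9 / ln(4.0/0.00046) = 0.41 × 5.9 / 9.0706
   = 2.4190 / 9.0706 = 0.2667 m/s

u* ≈ 0.27 m/s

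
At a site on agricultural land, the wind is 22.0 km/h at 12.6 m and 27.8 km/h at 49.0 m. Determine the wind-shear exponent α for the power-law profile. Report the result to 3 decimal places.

Power law: V₂/V₁ = (z₂/z₁)^α ⇒ α = ln(V₂/V₁) / ln(z₂/z₁)
α = ln(27.8/22.0) / ln(49.0/12.6) = ln(1.2636) / ln(3.8889)
  = 0.23399 / 1.35812 = 0.17229

α ≈ 0.172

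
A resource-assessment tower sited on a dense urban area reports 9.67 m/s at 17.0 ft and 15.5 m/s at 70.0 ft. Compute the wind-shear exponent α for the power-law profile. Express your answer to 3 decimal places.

α ≈ 0.333

Power law: V₂/V₁ = (z₂/z₁)^α ⇒ α = ln(V₂/V₁) / ln(z₂/z₁)
α = ln(15.5/9.67) / ln(70.0/17.0) = ln(1.6029) / ln(4.1176)
  = 0.47181 / 1.41528 = 0.33337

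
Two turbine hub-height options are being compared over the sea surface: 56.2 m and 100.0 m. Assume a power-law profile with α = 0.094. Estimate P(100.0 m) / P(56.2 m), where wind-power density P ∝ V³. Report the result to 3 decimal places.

Speed ratio: V_B/V_A = (z_B/z_A)^α = (100.0/56.2)^0.094 = (1.7794)^0.094 = 1.05566
Power-density ratio: P_B/P_A = (V_B/V_A)³ = (1.05566)³ = 1.17645

1.176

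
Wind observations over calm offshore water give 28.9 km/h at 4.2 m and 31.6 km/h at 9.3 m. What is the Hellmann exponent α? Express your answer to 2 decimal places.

α ≈ 0.11

Power law: V₂/V₁ = (z₂/z₁)^α ⇒ α = ln(V₂/V₁) / ln(z₂/z₁)
α = ln(31.6/28.9) / ln(9.3/4.2) = ln(1.0934) / ln(2.2143)
  = 0.08932 / 0.79493 = 0.11236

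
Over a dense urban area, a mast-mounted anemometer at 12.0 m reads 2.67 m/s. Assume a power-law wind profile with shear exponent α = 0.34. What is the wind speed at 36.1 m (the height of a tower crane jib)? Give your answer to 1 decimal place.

Power-law profile: V₂ = V₁ · (z₂/z₁)^α
V₂ = 2.67 × (36.1/12.0)^0.34 = 2.67 × (3.0083)^0.34
    = 2.67 × 1.4542 = 3.8828 m/s

3.9 m/s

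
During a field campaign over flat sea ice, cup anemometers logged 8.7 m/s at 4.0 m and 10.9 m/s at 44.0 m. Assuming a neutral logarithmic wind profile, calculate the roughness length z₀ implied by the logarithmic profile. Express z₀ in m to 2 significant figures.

z₀ ≈ 0.00030 m

Log law: V(z) ∝ ln(z/z₀). With r = V₁/V₂ = 8.7/10.9 = 0.79817,
r · ln(z₂/z₀) = ln(z₁/z₀) ⇒ ln z₀ = (ln z₁ − r·ln z₂)/(1 − r)
ln z₀ = (1.38629 − 0.79817×3.78419) / 0.20183 = -8.0963
z₀ = exp(-8.0963) = 0.0003047 m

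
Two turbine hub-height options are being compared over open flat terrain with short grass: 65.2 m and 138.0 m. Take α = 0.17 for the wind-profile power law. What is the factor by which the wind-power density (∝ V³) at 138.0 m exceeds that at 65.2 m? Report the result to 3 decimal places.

1.466

Speed ratio: V_B/V_A = (z_B/z_A)^α = (138.0/65.2)^0.17 = (2.1166)^0.17 = 1.13595
Power-density ratio: P_B/P_A = (V_B/V_A)³ = (1.13595)³ = 1.46579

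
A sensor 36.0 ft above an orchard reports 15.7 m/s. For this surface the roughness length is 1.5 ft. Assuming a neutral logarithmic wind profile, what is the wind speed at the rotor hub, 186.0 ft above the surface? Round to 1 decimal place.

Log law: V(z) ∝ ln(z/z₀), so V₂/V₁ = ln(z₂/z₀) / ln(z₁/z₀).
ln(186.0/1.5) = 4.8203, ln(36.0/1.5) = 3.1781
V₂ = 15.7 × 4.8203/3.1781 = 15.7 × 1.5167 = 23.8128 m/s

23.8 m/s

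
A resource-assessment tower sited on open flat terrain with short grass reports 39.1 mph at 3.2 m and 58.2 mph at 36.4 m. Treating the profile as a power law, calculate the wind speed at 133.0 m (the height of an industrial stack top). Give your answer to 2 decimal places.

First find α: α = ln(V₂/V₁)/ln(z₂/z₁) = ln(58.2/39.1)/ln(36.4/3.2) = 0.39776/2.43142 = 0.1636
Extrapolate from 36.4 m to 133.0 m: V₃ = 58.2 × (133.0/36.4)^0.1636 = 58.2 × 1.2361 = 71.9424 mph

71.94 mph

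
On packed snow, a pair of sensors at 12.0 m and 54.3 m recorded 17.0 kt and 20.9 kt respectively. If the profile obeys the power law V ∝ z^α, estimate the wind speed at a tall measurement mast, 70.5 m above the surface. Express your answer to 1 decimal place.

21.7 kt

First find α: α = ln(V₂/V₁)/ln(z₂/z₁) = ln(20.9/17.0)/ln(54.3/12.0) = 0.20654/1.50962 = 0.1368
Extrapolate from 54.3 m to 70.5 m: V₃ = 20.9 × (70.5/54.3)^0.1368 = 20.9 × 1.0364 = 21.6600 kt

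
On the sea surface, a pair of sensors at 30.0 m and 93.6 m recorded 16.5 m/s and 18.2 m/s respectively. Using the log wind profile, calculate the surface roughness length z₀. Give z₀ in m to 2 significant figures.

z₀ ≈ 0.00048 m

Log law: V(z) ∝ ln(z/z₀). With r = V₁/V₂ = 16.5/18.2 = 0.90659,
r · ln(z₂/z₀) = ln(z₁/z₀) ⇒ ln z₀ = (ln z₁ − r·ln z₂)/(1 − r)
ln z₀ = (3.40120 − 0.90659×4.53903) / 0.09341 = -7.6425
z₀ = exp(-7.6425) = 0.0004796 m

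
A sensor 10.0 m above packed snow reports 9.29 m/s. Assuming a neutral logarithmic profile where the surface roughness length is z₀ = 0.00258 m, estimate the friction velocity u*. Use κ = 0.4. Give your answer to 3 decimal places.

Log law: V(z) = (u*/κ) · ln(z/z₀) ⇒ u* = κ · V / ln(z/z₀)
u* = 0.4 × 9.29 / ln(10.0/0.00258) = 0.4 × 9.29 / 8.2626
   = 3.7160 / 8.2626 = 0.4497 m/s

u* ≈ 0.450 m/s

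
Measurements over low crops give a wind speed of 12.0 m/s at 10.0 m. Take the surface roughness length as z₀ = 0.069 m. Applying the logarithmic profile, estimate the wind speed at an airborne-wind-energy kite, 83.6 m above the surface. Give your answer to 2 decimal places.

17.12 m/s

Log law: V(z) ∝ ln(z/z₀), so V₂/V₁ = ln(z₂/z₀) / ln(z₁/z₀).
ln(83.6/0.069) = 7.0997, ln(10.0/0.069) = 4.9762
V₂ = 12.0 × 7.0997/4.9762 = 12.0 × 1.4267 = 17.1206 m/s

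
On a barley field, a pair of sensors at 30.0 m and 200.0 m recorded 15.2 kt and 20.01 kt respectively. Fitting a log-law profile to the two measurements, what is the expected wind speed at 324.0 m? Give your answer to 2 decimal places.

21.23 kt

Log law: V ∝ ln(z/z₀). From the pair, with r = V₁/V₂ = 0.75962,
ln z₀ = (ln z₁ − r·ln z₂)/(1 − r) = (3.4012 − 0.75962×5.2983)/0.24038 = -2.5939 → z₀ = 0.07473 m
V₃ = V₁ · ln(z₃/z₀)/ln(z₁/z₀) = 15.2 × 8.3746/5.9951 = 21.2332 kt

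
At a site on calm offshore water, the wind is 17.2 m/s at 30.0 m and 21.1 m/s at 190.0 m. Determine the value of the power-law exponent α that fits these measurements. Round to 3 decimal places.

α ≈ 0.111

Power law: V₂/V₁ = (z₂/z₁)^α ⇒ α = ln(V₂/V₁) / ln(z₂/z₁)
α = ln(21.1/17.2) / ln(190.0/30.0) = ln(1.2267) / ln(6.3333)
  = 0.20436 / 1.84583 = 0.11072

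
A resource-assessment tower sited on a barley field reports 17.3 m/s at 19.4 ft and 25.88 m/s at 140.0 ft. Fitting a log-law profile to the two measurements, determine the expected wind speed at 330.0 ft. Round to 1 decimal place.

Log law: V ∝ ln(z/z₀). From the pair, with r = V₁/V₂ = 0.66847,
ln z₀ = (ln z₁ − r·ln z₂)/(1 − r) = (2.9653 − 0.66847×4.9416)/0.33153 = -1.0197 → z₀ = 0.3607 ft
V₃ = V₁ · ln(z₃/z₀)/ln(z₁/z₀) = 17.3 × 6.8188/3.9850 = 29.6024 m/s

29.6 m/s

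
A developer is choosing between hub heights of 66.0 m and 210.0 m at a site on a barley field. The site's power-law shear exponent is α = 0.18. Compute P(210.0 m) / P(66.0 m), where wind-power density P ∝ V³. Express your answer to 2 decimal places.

1.87

Speed ratio: V_B/V_A = (z_B/z_A)^α = (210.0/66.0)^0.18 = (3.1818)^0.18 = 1.23163
Power-density ratio: P_B/P_A = (V_B/V_A)³ = (1.23163)³ = 1.86829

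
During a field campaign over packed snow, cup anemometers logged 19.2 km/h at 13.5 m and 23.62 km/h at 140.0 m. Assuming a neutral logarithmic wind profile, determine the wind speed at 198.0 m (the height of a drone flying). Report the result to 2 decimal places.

24.28 km/h

Log law: V ∝ ln(z/z₀). From the pair, with r = V₁/V₂ = 0.81287,
ln z₀ = (ln z₁ − r·ln z₂)/(1 − r) = (2.6027 − 0.81287×4.9416)/0.18713 = -7.5575 → z₀ = 0.0005222 m
V₃ = V₁ · ln(z₃/z₀)/ln(z₁/z₀) = 19.2 × 12.8457/10.1602 = 24.2750 km/h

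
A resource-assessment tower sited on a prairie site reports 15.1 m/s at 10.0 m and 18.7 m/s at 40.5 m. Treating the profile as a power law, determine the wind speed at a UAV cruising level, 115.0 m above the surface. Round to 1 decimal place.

21.9 m/s

First find α: α = ln(V₂/V₁)/ln(z₂/z₁) = ln(18.7/15.1)/ln(40.5/10.0) = 0.21383/1.39872 = 0.1529
Extrapolate from 40.5 m to 115.0 m: V₃ = 18.7 × (115.0/40.5)^0.1529 = 18.7 × 1.1730 = 21.9347 m/s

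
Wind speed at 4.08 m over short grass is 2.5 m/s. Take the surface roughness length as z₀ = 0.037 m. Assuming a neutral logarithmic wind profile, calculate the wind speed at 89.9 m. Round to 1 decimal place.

Log law: V(z) ∝ ln(z/z₀), so V₂/V₁ = ln(z₂/z₀) / ln(z₁/z₀).
ln(89.9/0.037) = 7.7955, ln(4.08/0.037) = 4.7029
V₂ = 2.5 × 7.7955/4.7029 = 2.5 × 1.6576 = 4.1440 m/s

4.1 m/s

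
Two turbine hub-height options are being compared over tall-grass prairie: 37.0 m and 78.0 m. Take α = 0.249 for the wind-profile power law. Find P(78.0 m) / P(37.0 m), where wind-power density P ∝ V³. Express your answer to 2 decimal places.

Speed ratio: V_B/V_A = (z_B/z_A)^α = (78.0/37.0)^0.249 = (2.1081)^0.249 = 1.20406
Power-density ratio: P_B/P_A = (V_B/V_A)³ = (1.20406)³ = 1.74561

1.75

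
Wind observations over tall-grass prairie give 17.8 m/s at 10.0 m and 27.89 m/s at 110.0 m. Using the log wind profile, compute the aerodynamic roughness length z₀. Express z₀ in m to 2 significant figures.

z₀ ≈ 0.15 m

Log law: V(z) ∝ ln(z/z₀). With r = V₁/V₂ = 17.8/27.89 = 0.63822,
r · ln(z₂/z₀) = ln(z₁/z₀) ⇒ ln z₀ = (ln z₁ − r·ln z₂)/(1 − r)
ln z₀ = (2.30259 − 0.63822×4.70048) / 0.36178 = -1.9276
z₀ = exp(-1.9276) = 0.1455 m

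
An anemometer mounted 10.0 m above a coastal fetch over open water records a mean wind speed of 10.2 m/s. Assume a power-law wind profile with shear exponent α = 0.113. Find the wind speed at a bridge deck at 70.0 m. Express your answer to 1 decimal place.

12.7 m/s

Power-law profile: V₂ = V₁ · (z₂/z₁)^α
V₂ = 10.2 × (70.0/10.0)^0.113 = 10.2 × (7.0000)^0.113
    = 10.2 × 1.2459 = 12.7086 m/s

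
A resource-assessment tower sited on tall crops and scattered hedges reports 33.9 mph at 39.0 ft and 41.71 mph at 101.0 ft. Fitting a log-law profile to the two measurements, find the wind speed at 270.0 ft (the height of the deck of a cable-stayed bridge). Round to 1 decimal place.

Log law: V ∝ ln(z/z₀). From the pair, with r = V₁/V₂ = 0.81275,
ln z₀ = (ln z₁ − r·ln z₂)/(1 − r) = (3.6636 − 0.81275×4.6151)/0.18725 = -0.4668 → z₀ = 0.6270 ft
V₃ = V₁ · ln(z₃/z₀)/ln(z₁/z₀) = 33.9 × 6.0652/4.1303 = 49.7805 mph

49.8 mph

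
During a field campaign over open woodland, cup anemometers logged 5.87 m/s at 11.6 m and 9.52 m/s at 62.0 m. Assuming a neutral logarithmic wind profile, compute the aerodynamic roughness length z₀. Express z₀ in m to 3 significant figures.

z₀ ≈ 0.783 m

Log law: V(z) ∝ ln(z/z₀). With r = V₁/V₂ = 5.87/9.52 = 0.61660,
r · ln(z₂/z₀) = ln(z₁/z₀) ⇒ ln z₀ = (ln z₁ − r·ln z₂)/(1 − r)
ln z₀ = (2.45101 − 0.61660×4.12713) / 0.38340 = -0.2446
z₀ = exp(-0.2446) = 0.7830 m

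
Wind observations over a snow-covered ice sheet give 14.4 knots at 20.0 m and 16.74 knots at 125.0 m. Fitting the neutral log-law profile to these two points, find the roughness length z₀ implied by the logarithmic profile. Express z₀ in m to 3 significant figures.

z₀ ≈ 0.000253 m

Log law: V(z) ∝ ln(z/z₀). With r = V₁/V₂ = 14.4/16.74 = 0.86022,
r · ln(z₂/z₀) = ln(z₁/z₀) ⇒ ln z₀ = (ln z₁ − r·ln z₂)/(1 − r)
ln z₀ = (2.99573 − 0.86022×4.82831) / 0.13978 = -8.2817
z₀ = exp(-8.2817) = 0.0002531 m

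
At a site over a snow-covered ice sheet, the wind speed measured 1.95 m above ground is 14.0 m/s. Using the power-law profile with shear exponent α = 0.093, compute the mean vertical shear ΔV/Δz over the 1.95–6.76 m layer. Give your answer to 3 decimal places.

0.357 m/s/m

Power law: V₂ = V₁ · (z₂/z₁)^α = 14.0 × (3.4667)^0.093 = 15.7159 m/s
ΔV/Δz = (15.7159 − 14.0)/(6.76 − 1.95) = 1.7159/4.8100 = 0.35674 m/s/m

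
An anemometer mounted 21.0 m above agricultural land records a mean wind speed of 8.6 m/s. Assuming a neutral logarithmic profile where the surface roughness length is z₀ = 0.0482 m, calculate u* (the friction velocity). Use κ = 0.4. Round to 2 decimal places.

Log law: V(z) = (u*/κ) · ln(z/z₀) ⇒ u* = κ · V / ln(z/z₀)
u* = 0.4 × 8.6 / ln(21.0/0.0482) = 0.4 × 8.6 / 6.0769
   = 3.4400 / 6.0769 = 0.5661 m/s

u* ≈ 0.57 m/s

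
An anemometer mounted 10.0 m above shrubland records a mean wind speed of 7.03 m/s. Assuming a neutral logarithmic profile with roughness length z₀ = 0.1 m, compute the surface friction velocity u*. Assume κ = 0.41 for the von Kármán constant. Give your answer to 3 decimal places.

u* ≈ 0.626 m/s

Log law: V(z) = (u*/κ) · ln(z/z₀) ⇒ u* = κ · V / ln(z/z₀)
u* = 0.41 × 7.03 / ln(10.0/0.1) = 0.41 × 7.03 / 4.6052
   = 2.8823 / 4.6052 = 0.6259 m/s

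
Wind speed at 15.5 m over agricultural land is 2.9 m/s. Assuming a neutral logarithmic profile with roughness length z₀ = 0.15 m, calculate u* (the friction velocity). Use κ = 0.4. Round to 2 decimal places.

u* ≈ 0.25 m/s

Log law: V(z) = (u*/κ) · ln(z/z₀) ⇒ u* = κ · V / ln(z/z₀)
u* = 0.4 × 2.9 / ln(15.5/0.15) = 0.4 × 2.9 / 4.6380
   = 1.1600 / 4.6380 = 0.2501 m/s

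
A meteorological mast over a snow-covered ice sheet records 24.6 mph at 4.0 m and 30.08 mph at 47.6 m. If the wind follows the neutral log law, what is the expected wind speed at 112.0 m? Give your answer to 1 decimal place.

32.0 mph

Log law: V ∝ ln(z/z₀). From the pair, with r = V₁/V₂ = 0.81782,
ln z₀ = (ln z₁ − r·ln z₂)/(1 − r) = (1.3863 − 0.81782×3.8628)/0.18218 = -9.7310 → z₀ = 0.00005941 m
V₃ = V₁ · ln(z₃/z₀)/ln(z₁/z₀) = 24.6 × 14.4495/11.1173 = 31.9734 mph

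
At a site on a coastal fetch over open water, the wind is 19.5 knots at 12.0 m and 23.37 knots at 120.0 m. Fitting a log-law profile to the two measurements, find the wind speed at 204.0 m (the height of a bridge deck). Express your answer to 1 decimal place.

Log law: V ∝ ln(z/z₀). From the pair, with r = V₁/V₂ = 0.83440,
ln z₀ = (ln z₁ − r·ln z₂)/(1 − r) = (2.4849 − 0.83440×4.7875)/0.16560 = -9.1173 → z₀ = 0.0001098 m
V₃ = V₁ · ln(z₃/z₀)/ln(z₁/z₀) = 19.5 × 14.4354/11.6022 = 24.2618 knots

24.3 knots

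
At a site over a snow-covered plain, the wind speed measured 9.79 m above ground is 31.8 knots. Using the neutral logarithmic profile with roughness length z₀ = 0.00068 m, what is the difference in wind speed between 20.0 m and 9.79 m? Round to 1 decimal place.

Log law: V₂ = V₁ · ln(z₂/z₀)/ln(z₁/z₀) = 31.8 × 10.2892/9.5748 = 34.1726 knots
ΔV = 34.1726 − 31.8 = 2.3726 knots

2.4 knots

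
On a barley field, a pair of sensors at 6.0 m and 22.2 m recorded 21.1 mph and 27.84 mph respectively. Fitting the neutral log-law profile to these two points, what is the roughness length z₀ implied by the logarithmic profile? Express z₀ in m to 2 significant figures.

Log law: V(z) ∝ ln(z/z₀). With r = V₁/V₂ = 21.1/27.84 = 0.75790,
r · ln(z₂/z₀) = ln(z₁/z₀) ⇒ ln z₀ = (ln z₁ − r·ln z₂)/(1 − r)
ln z₀ = (1.79176 − 0.75790×3.10009) / 0.24210 = -2.3041
z₀ = exp(-2.3041) = 0.09985 m

z₀ ≈ 0.100 m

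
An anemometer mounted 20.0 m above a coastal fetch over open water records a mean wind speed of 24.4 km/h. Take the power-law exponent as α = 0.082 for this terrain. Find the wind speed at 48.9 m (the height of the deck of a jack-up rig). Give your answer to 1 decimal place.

26.3 km/h

Power-law profile: V₂ = V₁ · (z₂/z₁)^α
V₂ = 24.4 × (48.9/20.0)^0.082 = 24.4 × (2.4450)^0.082
    = 24.4 × 1.0761 = 26.2560 km/h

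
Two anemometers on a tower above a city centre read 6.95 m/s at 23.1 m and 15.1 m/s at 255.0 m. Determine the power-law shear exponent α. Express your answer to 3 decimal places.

α ≈ 0.323

Power law: V₂/V₁ = (z₂/z₁)^α ⇒ α = ln(V₂/V₁) / ln(z₂/z₁)
α = ln(15.1/6.95) / ln(255.0/23.1) = ln(2.1727) / ln(11.0390)
  = 0.77595 / 2.40143 = 0.32312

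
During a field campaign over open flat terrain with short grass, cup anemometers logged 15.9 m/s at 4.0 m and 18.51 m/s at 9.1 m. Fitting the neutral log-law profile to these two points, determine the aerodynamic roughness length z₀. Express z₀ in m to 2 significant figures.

z₀ ≈ 0.027 m

Log law: V(z) ∝ ln(z/z₀). With r = V₁/V₂ = 15.9/18.51 = 0.85900,
r · ln(z₂/z₀) = ln(z₁/z₀) ⇒ ln z₀ = (ln z₁ − r·ln z₂)/(1 − r)
ln z₀ = (1.38629 − 0.85900×2.20827) / 0.14100 = -3.6212
z₀ = exp(-3.6212) = 0.02675 m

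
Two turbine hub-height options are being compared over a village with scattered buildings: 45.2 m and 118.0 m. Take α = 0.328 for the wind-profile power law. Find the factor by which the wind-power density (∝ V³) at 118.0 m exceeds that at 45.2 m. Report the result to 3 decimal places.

2.571

Speed ratio: V_B/V_A = (z_B/z_A)^α = (118.0/45.2)^0.328 = (2.6106)^0.328 = 1.36991
Power-density ratio: P_B/P_A = (V_B/V_A)³ = (1.36991)³ = 2.57084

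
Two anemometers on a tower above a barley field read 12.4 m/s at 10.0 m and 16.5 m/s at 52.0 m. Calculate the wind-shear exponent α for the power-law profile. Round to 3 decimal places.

α ≈ 0.173

Power law: V₂/V₁ = (z₂/z₁)^α ⇒ α = ln(V₂/V₁) / ln(z₂/z₁)
α = ln(16.5/12.4) / ln(52.0/10.0) = ln(1.3306) / ln(5.2000)
  = 0.28566 / 1.64866 = 0.17327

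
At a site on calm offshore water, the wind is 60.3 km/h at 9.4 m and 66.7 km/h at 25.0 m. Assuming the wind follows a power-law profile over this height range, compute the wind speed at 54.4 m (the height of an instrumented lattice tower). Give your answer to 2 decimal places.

First find α: α = ln(V₂/V₁)/ln(z₂/z₁) = ln(66.7/60.3)/ln(25.0/9.4) = 0.10087/0.97817 = 0.1031
Extrapolate from 25.0 m to 54.4 m: V₃ = 66.7 × (54.4/25.0)^0.1031 = 66.7 × 1.0835 = 72.2681 km/h

72.27 km/h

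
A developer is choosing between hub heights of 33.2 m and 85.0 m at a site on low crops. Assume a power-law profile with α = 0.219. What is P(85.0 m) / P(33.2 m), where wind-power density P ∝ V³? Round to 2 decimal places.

Speed ratio: V_B/V_A = (z_B/z_A)^α = (85.0/33.2)^0.219 = (2.5602)^0.219 = 1.22861
Power-density ratio: P_B/P_A = (V_B/V_A)³ = (1.22861)³ = 1.85456

1.85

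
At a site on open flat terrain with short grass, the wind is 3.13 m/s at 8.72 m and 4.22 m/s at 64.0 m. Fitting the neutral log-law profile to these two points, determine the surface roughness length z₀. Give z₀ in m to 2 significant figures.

Log law: V(z) ∝ ln(z/z₀). With r = V₁/V₂ = 3.13/4.22 = 0.74171,
r · ln(z₂/z₀) = ln(z₁/z₀) ⇒ ln z₀ = (ln z₁ − r·ln z₂)/(1 − r)
ln z₀ = (2.16562 − 0.74171×4.15888) / 0.25829 = -3.5582
z₀ = exp(-3.5582) = 0.02849 m

z₀ ≈ 0.028 m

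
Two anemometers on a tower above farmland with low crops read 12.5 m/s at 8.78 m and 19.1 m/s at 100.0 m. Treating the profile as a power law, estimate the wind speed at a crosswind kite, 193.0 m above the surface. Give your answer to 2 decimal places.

21.42 m/s

First find α: α = ln(V₂/V₁)/ln(z₂/z₁) = ln(19.1/12.5)/ln(100.0/8.78) = 0.42396/2.43269 = 0.1743
Extrapolate from 100.0 m to 193.0 m: V₃ = 19.1 × (193.0/100.0)^0.1743 = 19.1 × 1.1214 = 21.4190 m/s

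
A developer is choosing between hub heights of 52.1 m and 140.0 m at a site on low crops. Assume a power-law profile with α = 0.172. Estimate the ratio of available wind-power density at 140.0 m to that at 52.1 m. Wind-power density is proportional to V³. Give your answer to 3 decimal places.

Speed ratio: V_B/V_A = (z_B/z_A)^α = (140.0/52.1)^0.172 = (2.6871)^0.172 = 1.18533
Power-density ratio: P_B/P_A = (V_B/V_A)³ = (1.18533)³ = 1.66538

1.665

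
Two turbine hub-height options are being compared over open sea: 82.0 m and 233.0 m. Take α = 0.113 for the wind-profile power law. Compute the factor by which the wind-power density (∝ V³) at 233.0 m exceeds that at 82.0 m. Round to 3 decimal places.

1.425

Speed ratio: V_B/V_A = (z_B/z_A)^α = (233.0/82.0)^0.113 = (2.8415)^0.113 = 1.12525
Power-density ratio: P_B/P_A = (V_B/V_A)³ = (1.12525)³ = 1.42479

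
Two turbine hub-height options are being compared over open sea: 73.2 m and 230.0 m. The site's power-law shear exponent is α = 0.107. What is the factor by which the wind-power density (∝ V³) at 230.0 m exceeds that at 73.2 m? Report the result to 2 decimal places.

Speed ratio: V_B/V_A = (z_B/z_A)^α = (230.0/73.2)^0.107 = (3.1421)^0.107 = 1.13032
Power-density ratio: P_B/P_A = (V_B/V_A)³ = (1.13032)³ = 1.44413

1.44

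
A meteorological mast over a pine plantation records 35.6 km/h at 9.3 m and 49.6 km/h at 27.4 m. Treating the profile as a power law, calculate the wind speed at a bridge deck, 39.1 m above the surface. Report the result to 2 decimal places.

55.32 km/h

First find α: α = ln(V₂/V₁)/ln(z₂/z₁) = ln(49.6/35.6)/ln(27.4/9.3) = 0.33165/1.08053 = 0.3069
Extrapolate from 27.4 m to 39.1 m: V₃ = 49.6 × (39.1/27.4)^0.3069 = 49.6 × 1.1153 = 55.3197 km/h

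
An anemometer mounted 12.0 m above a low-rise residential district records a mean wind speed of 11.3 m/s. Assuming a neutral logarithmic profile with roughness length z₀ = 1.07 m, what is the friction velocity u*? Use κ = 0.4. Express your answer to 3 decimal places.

Log law: V(z) = (u*/κ) · ln(z/z₀) ⇒ u* = κ · V / ln(z/z₀)
u* = 0.4 × 11.3 / ln(12.0/1.07) = 0.4 × 11.3 / 2.4172
   = 4.5200 / 2.4172 = 1.8699 m/s

u* ≈ 1.870 m/s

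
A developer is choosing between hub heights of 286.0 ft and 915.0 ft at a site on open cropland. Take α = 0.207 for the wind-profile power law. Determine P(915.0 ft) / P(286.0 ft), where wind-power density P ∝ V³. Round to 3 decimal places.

2.059

Speed ratio: V_B/V_A = (z_B/z_A)^α = (915.0/286.0)^0.207 = (3.1993)^0.207 = 1.27217
Power-density ratio: P_B/P_A = (V_B/V_A)³ = (1.27217)³ = 2.05892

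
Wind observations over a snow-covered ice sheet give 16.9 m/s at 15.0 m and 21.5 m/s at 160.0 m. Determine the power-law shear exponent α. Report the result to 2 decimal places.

α ≈ 0.10

Power law: V₂/V₁ = (z₂/z₁)^α ⇒ α = ln(V₂/V₁) / ln(z₂/z₁)
α = ln(21.5/16.9) / ln(160.0/15.0) = ln(1.2722) / ln(10.6667)
  = 0.24074 / 2.36712 = 0.10170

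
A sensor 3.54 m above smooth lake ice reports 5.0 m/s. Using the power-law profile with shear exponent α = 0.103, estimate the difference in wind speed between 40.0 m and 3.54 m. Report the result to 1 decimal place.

1.4 m/s

Power law: V₂ = V₁ · (z₂/z₁)^α = 5.0 × (11.2994)^0.103 = 6.4185 m/s
ΔV = 6.4185 − 5.0 = 1.4185 m/s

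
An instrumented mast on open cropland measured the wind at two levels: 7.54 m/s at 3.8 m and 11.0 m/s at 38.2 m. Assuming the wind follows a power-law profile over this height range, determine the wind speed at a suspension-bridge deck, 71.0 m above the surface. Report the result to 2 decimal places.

12.17 m/s

First find α: α = ln(V₂/V₁)/ln(z₂/z₁) = ln(11.0/7.54)/ln(38.2/3.8) = 0.37767/2.30783 = 0.1636
Extrapolate from 38.2 m to 71.0 m: V₃ = 11.0 × (71.0/38.2)^0.1636 = 11.0 × 1.1068 = 12.1744 m/s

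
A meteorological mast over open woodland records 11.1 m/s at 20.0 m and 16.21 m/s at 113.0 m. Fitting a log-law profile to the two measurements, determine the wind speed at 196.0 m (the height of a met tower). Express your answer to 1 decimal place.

Log law: V ∝ ln(z/z₀). From the pair, with r = V₁/V₂ = 0.68476,
ln z₀ = (ln z₁ − r·ln z₂)/(1 − r) = (2.9957 − 0.68476×4.7274)/0.31524 = -0.7658 → z₀ = 0.4650 m
V₃ = V₁ · ln(z₃/z₀)/ln(z₁/z₀) = 11.1 × 6.0439/3.7615 = 17.8352 m/s

17.8 m/s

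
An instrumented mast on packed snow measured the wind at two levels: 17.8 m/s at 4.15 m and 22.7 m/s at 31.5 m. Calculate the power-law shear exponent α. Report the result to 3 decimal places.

Power law: V₂/V₁ = (z₂/z₁)^α ⇒ α = ln(V₂/V₁) / ln(z₂/z₁)
α = ln(22.7/17.8) / ln(31.5/4.15) = ln(1.2753) / ln(7.5904)
  = 0.24317 / 2.02688 = 0.11997

α ≈ 0.120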